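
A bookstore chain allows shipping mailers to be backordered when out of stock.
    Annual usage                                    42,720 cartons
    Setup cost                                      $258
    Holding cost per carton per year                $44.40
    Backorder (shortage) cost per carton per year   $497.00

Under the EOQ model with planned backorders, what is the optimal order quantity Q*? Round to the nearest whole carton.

Basic EOQ = √(2·42,720·258/44.4) = 704.610
Backorder adjustment √((H+b)/b) = √((44.4+497)/497) = 1.0437
Q* = 704.610 × 1.0437 ≈ 735.41

735 cartons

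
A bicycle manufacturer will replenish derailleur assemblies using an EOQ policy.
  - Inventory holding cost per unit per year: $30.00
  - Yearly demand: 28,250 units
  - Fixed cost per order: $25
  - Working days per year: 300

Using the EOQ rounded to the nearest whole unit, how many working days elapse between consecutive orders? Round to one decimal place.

2.3 days

Optimal lot size Q* = (2 × 28,250 × $25 / $30)^½ ≈ 216.99 → Q = 217 units
T = Q/D × 300 days = 217/28,250 × 300 = 2.304 days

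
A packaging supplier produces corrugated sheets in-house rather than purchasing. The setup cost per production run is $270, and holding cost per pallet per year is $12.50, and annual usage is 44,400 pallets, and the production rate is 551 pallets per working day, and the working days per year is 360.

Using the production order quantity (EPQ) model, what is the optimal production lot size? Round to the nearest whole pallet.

1,572 pallets

Daily demand d = 44,400/360 = 123.333; p = 551; 1 − d/p = 0.77616
EPQ = √(2DS / (H(1 − d/p)))
    = √(2 × 44,400 × 270 / (12.5 × 0.77616)) ≈ 1,572.01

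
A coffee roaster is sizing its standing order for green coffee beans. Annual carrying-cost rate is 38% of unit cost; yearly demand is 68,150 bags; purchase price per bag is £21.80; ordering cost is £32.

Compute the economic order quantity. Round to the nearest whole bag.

H = i·C = 0.38 × £21.8 = £8.2840 per bag-year
2DS/H = 2·68,150·32/8.284 = 526,508.93
EOQ = √526,508.93 ≈ 725.61

726 bags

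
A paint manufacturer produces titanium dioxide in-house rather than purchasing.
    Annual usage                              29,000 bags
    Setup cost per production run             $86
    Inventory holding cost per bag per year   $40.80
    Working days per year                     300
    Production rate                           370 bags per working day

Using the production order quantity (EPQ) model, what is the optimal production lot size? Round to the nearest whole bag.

d = 29,000/300 = 96.6667 bags/day;  effective holding cost H(1 − d/p) = 40.8·(1 − 96.6667/370) = 30.14054
Q* = √(2DS / H_eff) = √(2·29,000·86 / 30.14054) ≈ 406.81

407 bags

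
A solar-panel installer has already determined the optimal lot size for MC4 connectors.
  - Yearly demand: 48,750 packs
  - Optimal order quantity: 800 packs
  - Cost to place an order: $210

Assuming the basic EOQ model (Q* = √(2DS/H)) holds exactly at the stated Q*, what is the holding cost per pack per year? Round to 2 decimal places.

Since Q* = (2DS/H)^½, squaring gives Q*²·H = 2DS.
H = 2DS / Q² = 2 × 48,750 × 210 / 800² = 31.9922

$31.99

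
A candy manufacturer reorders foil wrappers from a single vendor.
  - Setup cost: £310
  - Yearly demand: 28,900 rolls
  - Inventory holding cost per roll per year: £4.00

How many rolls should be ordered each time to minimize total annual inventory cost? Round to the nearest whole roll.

EOQ = √(2DS/H) = √(2 × 28,900 × 310 / 4)
    = √(4,479,500.00) ≈ 2,116.48

2,116 rolls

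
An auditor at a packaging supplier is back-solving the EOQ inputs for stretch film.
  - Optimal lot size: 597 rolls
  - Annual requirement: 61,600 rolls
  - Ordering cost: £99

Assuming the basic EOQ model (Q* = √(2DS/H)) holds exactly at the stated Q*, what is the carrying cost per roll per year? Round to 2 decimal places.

Since Q* = (2DS/H)^½, squaring gives Q*²·H = 2DS.
H = 2DS / Q² = 2 × 61,600 × 99 / 597² = 34.2214

£34.22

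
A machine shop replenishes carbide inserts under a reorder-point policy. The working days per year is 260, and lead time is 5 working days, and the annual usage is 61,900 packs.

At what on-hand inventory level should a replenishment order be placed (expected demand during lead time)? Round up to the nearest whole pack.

Daily demand d = 61,900 / 260 = 238.077 packs/day
Demand during lead time = 238.077 × 5 = 1,190.38
Reorder point = 1,190.38 → round up

1,191 packs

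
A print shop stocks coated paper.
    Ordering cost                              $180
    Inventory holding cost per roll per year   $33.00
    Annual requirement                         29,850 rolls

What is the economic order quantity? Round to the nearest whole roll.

Optimal lot size Q* = (2 × 29,850 × $180 / $33)^½ ≈ 570.65

571 rolls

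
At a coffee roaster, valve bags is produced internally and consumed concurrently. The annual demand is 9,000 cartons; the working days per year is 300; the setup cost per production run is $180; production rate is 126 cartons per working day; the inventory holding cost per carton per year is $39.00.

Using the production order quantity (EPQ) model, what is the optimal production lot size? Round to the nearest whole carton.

330 cartons

d = 9,000/300 = 30.0000 cartons/day;  effective holding cost H(1 − d/p) = 39·(1 − 30.0000/126) = 29.71429
Q* = √(2DS / H_eff) = √(2·9,000·180 / 29.71429) ≈ 330.21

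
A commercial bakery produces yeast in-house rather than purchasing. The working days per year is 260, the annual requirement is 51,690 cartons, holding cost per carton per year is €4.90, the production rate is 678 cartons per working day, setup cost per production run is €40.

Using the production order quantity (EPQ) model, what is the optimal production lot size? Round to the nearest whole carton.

1,093 cartons

Daily demand d = 51,690/260 = 198.808; p = 678; 1 − d/p = 0.70677
EPQ = √(2DS / (H(1 − d/p)))
    = √(2 × 51,690 × 40 / (4.9 × 0.70677)) ≈ 1,092.72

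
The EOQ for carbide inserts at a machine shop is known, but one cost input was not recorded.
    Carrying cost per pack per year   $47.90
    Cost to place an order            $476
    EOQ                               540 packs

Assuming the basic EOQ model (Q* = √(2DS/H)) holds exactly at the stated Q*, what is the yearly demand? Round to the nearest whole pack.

From Q* = √(2DS/H) ⇒ Q*² = 2DS/H.
D = Q²H / (2S) = 540² × 47.9 / (2 × 476) = 14,671.89

14,672 packs per year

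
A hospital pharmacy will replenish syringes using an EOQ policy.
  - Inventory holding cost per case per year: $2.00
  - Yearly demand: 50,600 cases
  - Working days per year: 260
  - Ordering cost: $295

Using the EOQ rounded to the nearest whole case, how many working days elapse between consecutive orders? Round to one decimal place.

2DS/H = 2·50,600·295/2 = 14,927,000.00
EOQ = √14,927,000.00 ≈ 3,863.55 → Q = 3,864 cases
Days between orders = 260 / (D/Q) = 260 / 13.095 ≈ 19.855

19.9 days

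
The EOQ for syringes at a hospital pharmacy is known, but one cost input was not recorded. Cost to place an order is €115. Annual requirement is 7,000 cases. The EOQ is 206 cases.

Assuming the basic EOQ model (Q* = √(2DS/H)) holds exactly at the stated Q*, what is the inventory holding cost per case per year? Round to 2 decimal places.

€37.94

EOQ relation: Q² = 2DS/H, so rearrange for the unknown.
H = 2DS / Q² = 2 × 7,000 × 115 / 206² = 37.9395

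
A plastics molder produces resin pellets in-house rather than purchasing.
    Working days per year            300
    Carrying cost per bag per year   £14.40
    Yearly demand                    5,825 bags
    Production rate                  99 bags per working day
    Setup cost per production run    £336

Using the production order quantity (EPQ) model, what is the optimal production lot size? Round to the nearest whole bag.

Daily demand d = 5,825/300 = 19.417; p = 99; 1 − d/p = 0.80387
EPQ = √(2DS / (H(1 − d/p)))
    = √(2 × 5,825 × 336 / (14.4 × 0.80387)) ≈ 581.51

582 bags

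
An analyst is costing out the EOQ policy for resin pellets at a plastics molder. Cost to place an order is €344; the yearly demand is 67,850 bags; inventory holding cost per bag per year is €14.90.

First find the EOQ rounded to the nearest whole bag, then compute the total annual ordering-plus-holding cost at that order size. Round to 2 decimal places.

Q* = √(2·D·S / H) = √(2·67,850·344 / 14.9) = √3,132,939.6 ≈ 1,770.01 → Q = 1,770 bags
Annual ordering cost = (D/Q)·S = (67,850/1,770) × 344 = €13,186.67
Annual holding cost  = (Q/2)·H = (1,770/2) × 14.9 = €13,186.50
Total = €13,186.67 + €13,186.50 = €26,373.17

€26,373.17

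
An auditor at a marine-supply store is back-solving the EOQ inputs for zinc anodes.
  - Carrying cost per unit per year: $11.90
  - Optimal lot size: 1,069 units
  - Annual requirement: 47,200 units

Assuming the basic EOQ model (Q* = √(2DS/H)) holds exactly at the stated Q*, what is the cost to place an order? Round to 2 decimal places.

$144.06

EOQ relation: Q² = 2DS/H, so rearrange for the unknown.
S = Q²H / (2D) = 1,069² × 11.9 / (2 × 47,200) = 144.0557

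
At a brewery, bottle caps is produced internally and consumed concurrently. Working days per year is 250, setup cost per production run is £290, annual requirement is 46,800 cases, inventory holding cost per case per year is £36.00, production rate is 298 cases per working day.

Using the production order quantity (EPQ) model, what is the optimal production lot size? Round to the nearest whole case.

1,424 cases

d = 46,800/250 = 187.2000 cases/day;  effective holding cost H(1 − d/p) = 36·(1 − 187.2000/298) = 13.38523
Q* = √(2DS / H_eff) = √(2·46,800·290 / 13.38523) ≈ 1,424.05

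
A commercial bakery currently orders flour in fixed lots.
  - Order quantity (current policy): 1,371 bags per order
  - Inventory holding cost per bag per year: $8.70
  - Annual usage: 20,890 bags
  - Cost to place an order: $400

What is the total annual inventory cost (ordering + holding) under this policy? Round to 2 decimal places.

$12,058.67

Orders/yr = 20,890/1,371 = 15.237; ordering cost = 15.237 × $400 = $6,094.82
Average inventory = 1,371/2 = 685.5; holding cost = 685.5 × $8.7 = $5,963.85
Total = $6,094.82 + $5,963.85 = $12,058.67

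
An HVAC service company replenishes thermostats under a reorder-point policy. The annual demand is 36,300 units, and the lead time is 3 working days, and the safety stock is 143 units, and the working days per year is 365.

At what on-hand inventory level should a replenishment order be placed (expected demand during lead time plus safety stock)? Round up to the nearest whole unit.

Daily demand d = 36,300 / 365 = 99.452 units/day
Demand during lead time = 99.452 × 3 = 298.36
Reorder point = 298.36 + 143 = 441.36 → round up

442 units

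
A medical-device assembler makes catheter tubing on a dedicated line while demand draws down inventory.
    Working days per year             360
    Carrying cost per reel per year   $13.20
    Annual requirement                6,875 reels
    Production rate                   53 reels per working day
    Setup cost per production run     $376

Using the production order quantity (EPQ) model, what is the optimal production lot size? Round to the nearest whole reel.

782 reels

d = 6,875/360 = 19.0972 reels/day;  effective holding cost H(1 − d/p) = 13.2·(1 − 19.0972/53) = 8.44371
Q* = √(2DS / H_eff) = √(2·6,875·376 / 8.44371) ≈ 782.49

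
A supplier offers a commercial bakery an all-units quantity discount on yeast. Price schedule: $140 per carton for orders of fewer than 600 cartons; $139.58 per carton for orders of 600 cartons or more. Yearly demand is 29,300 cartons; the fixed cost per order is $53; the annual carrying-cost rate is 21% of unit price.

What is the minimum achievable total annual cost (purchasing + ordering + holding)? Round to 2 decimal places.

$4,101,075.71

H₁ = 21%×$140 = $29.4000;  H₂ = 21%×$139.58 = $29.3118
EOQ₁ = √(2×29,300×53/29.4000) = 325.02  (< 600, feasible at tier 1)
EOQ₂ = √(2×29,300×53/29.3118) = 325.51  (< 600 → use Q = 600 at tier-2 price)
TC(tier 1 (EOQ₁), Q≈325.0) = $4,111,555.65
TC(tier 2, Q≈600.0) = $4,101,075.71
Minimum at tier 2: $4,101,075.71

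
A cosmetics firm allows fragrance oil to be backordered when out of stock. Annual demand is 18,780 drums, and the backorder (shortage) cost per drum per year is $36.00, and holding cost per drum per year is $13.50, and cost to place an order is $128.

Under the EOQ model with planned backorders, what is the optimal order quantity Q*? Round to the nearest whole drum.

700 drums

Basic EOQ = √(2·18,780·128/13.5) = 596.762
Backorder adjustment √((H+b)/b) = √((13.5+36)/36) = 1.1726
Q* = 596.762 × 1.1726 ≈ 699.77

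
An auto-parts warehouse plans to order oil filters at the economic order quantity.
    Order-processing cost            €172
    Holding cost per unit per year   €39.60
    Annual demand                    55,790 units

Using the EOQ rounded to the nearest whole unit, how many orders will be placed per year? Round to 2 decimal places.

80.16 orders per year

EOQ = √(2DS/H) = √(2 × 55,790 × 172 / 39.6)
    = √(484,640.40) ≈ 696.16 → Q = 696
Orders per year = D/Q = 55,790 / 696 = 80.158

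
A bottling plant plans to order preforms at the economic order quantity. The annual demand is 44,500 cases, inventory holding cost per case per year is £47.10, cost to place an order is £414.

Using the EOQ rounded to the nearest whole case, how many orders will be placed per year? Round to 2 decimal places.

50.34 orders per year

EOQ = √(2DS/H) = √(2 × 44,500 × 414 / 47.1)
    = √(782,292.99) ≈ 884.47 → Q = 884
Orders per year = D/Q = 44,500 / 884 = 50.339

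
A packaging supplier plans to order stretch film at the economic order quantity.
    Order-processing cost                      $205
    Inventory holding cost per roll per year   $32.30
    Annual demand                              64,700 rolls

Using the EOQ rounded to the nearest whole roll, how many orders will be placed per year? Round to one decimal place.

71.4 orders per year

EOQ = √(2DS/H) = √(2 × 64,700 × 205 / 32.3)
    = √(821,269.35) ≈ 906.24 → Q = 906
Orders per year = D/Q = 64,700 / 906 = 71.413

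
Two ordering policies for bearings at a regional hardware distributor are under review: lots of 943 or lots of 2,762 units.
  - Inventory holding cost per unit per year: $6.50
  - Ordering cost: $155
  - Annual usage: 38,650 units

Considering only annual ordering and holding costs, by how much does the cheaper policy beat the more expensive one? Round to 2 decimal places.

$1,727.88

For each Q, cost = (D/Q)·S + (Q/2)·H.
TC(943) = (38,650/943)×155 + (943/2)×6.5 = $9,417.61
TC(2,762) = (38,650/2,762)×155 + (2,762/2)×6.5 = $11,145.49
Lots of 943 are cheaper by $1,727.88.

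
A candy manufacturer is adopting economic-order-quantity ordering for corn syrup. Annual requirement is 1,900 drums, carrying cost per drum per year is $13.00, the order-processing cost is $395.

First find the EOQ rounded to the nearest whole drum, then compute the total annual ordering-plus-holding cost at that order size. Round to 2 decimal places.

$4,417.35

2DS/H = 2·1,900·395/13 = 115,461.54
EOQ = √115,461.54 ≈ 339.80 → Q = 340 drums
Orders/yr = 1,900/340 = 5.588; ordering cost = 5.588 × $395 = $2,207.35
Average inventory = 340/2 = 170; holding cost = 170 × $13 = $2,210.00
Total = $2,207.35 + $2,210.00 = $4,417.35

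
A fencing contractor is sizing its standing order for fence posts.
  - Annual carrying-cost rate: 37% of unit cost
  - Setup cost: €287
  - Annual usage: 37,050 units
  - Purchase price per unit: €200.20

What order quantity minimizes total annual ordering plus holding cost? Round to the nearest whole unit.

536 units

Holding cost per unit per year: H = 37% × €200.2 = €74.0740
2DS/H = 2·37,050·287/74.074 = 287,100.74
EOQ = √287,100.74 ≈ 535.82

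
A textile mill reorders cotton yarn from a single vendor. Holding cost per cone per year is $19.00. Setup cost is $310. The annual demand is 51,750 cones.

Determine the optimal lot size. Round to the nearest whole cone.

1,299 cones

Q* = √(2·D·S / H) = √(2·51,750·310 / 19) = √1,688,684.2 ≈ 1,299.49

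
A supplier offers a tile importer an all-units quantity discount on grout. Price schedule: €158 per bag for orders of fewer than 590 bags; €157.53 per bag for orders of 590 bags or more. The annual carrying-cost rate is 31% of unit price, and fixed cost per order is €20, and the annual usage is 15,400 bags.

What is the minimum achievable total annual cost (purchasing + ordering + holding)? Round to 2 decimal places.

€2,438,692.88

H₁ = 31%×€158 = €48.9800;  H₂ = 31%×€157.53 = €48.8343
EOQ₁ = √(2×15,400×20/48.9800) = 112.15  (< 590, feasible at tier 1)
EOQ₂ = √(2×15,400×20/48.8343) = 112.31  (< 590 → use Q = 590 at tier-2 price)
TC(tier 1 (EOQ₁), Q≈112.1) = €2,438,692.88
TC(tier 2, Q≈590.0) = €2,440,890.15
Minimum at tier 1 (EOQ₁): €2,438,692.88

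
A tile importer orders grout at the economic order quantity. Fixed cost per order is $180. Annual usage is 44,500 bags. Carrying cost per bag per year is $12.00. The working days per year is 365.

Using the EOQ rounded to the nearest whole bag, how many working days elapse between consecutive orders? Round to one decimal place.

9.5 days

2DS/H = 2·44,500·180/12 = 1,335,000.00
EOQ = √1,335,000.00 ≈ 1,155.42 → Q = 1,155 bags
Cycle time = (working days × Q)/D = (365 × 1,155) / 44,500 = 9.474 days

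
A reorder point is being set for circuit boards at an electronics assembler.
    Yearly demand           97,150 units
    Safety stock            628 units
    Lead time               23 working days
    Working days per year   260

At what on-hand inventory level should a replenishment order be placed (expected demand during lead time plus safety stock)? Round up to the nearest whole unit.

9,223 units

Daily demand d = 97,150 / 260 = 373.654 units/day
Demand during lead time = 373.654 × 23 = 8,594.04
Reorder point = 8,594.04 + 628 = 9,222.04 → round up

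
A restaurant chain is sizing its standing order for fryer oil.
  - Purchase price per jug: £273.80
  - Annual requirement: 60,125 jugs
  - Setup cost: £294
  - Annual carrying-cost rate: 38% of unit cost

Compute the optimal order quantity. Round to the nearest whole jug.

H = i·C = 0.38 × £273.8 = £104.0440 per jug-year
Optimal lot size Q* = (2 × 60,125 × £294 / £104.044)^½ ≈ 582.92

583 jugs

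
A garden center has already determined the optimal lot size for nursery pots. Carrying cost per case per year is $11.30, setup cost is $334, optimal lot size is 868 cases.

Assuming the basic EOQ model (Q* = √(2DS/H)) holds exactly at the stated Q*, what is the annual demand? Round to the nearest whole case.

12,745 cases per year

From Q* = √(2DS/H) ⇒ Q*² = 2DS/H.
D = Q²H / (2S) = 868² × 11.3 / (2 × 334) = 12,745.05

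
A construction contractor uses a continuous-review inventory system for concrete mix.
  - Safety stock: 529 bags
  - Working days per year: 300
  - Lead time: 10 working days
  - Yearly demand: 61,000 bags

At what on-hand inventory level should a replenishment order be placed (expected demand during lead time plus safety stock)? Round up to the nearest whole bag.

2,563 bags

Daily demand d = 61,000 / 300 = 203.333 bags/day
Demand during lead time = 203.333 × 10 = 2,033.33
Reorder point = 2,033.33 + 529 = 2,562.33 → round up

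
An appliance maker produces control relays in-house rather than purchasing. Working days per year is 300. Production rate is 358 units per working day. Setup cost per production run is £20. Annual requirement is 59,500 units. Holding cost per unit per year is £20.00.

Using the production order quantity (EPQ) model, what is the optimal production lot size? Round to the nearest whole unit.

517 units

d = 59,500/300 = 198.3333 units/day;  effective holding cost H(1 − d/p) = 20·(1 − 198.3333/358) = 8.91993
Q* = √(2DS / H_eff) = √(2·59,500·20 / 8.91993) ≈ 516.54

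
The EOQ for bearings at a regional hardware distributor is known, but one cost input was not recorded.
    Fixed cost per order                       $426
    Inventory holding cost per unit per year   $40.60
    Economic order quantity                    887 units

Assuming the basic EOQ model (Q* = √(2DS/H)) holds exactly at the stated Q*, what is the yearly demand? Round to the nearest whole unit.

From Q* = √(2DS/H) ⇒ Q*² = 2DS/H.
D = Q²H / (2S) = 887² × 40.6 / (2 × 426) = 37,491.57

37,492 units per year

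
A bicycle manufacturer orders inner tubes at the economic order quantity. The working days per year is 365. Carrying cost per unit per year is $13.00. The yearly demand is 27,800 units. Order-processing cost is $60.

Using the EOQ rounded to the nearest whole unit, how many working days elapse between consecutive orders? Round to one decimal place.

EOQ = √(2DS/H) = √(2 × 27,800 × 60 / 13)
    = √(256,615.38) ≈ 506.57 → Q = 507 units
Cycle time = (working days × Q)/D = (365 × 507) / 27,800 = 6.657 days

6.7 days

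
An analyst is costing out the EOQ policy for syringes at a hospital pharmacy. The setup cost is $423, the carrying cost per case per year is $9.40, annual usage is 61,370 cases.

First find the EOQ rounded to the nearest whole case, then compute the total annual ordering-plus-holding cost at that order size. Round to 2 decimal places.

Q* = √(2·D·S / H) = √(2·61,370·423 / 9.4) = √5,523,300.0 ≈ 2,350.17 → Q = 2,350 cases
Orders/yr = 61,370/2,350 = 26.115; ordering cost = 26.115 × $423 = $11,046.60
Average inventory = 2,350/2 = 1175; holding cost = 1175 × $9.4 = $11,045.00
Total = $11,046.60 + $11,045.00 = $22,091.60

$22,091.60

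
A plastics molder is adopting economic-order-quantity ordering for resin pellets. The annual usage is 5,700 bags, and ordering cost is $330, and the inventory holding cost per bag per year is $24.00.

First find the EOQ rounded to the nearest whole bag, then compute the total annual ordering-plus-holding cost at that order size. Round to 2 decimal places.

2DS/H = 2·5,700·330/24 = 156,750.00
EOQ = √156,750.00 ≈ 395.92 → Q = 396 bags
Annual ordering cost = (D/Q)·S = (5,700/396) × 330 = $4,750.00
Annual holding cost  = (Q/2)·H = (396/2) × 24 = $4,752.00
Total = $4,750.00 + $4,752.00 = $9,502.00

$9,502.00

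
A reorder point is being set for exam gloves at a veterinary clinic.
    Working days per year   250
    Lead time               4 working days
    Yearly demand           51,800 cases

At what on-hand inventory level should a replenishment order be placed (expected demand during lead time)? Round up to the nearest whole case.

829 cases

Daily demand d = 51,800 / 250 = 207.200 cases/day
Demand during lead time = 207.200 × 4 = 828.80
Reorder point = 828.80 → round up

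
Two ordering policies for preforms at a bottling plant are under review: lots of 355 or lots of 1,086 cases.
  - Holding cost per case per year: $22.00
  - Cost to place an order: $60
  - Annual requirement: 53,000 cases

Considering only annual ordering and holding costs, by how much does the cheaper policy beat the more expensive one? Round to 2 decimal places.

Annual cost at Q: ordering D·S/Q plus holding Q·H/2.
TC(355) = (53,000/355)×60 + (355/2)×22 = $12,862.75
TC(1,086) = (53,000/1,086)×60 + (1,086/2)×22 = $14,874.18
|ΔTC| = |$12,862.75 − $14,874.18| = $2,011.43

$2,011.43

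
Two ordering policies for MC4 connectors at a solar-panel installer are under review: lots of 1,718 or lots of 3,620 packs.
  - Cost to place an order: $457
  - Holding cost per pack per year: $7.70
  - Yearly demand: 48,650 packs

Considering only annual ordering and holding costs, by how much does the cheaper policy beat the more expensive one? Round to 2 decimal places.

For each Q, cost = (D/Q)·S + (Q/2)·H.
TC(1,718) = (48,650/1,718)×457 + (1,718/2)×7.7 = $19,555.54
TC(3,620) = (48,650/3,620)×457 + (3,620/2)×7.7 = $20,078.73
Cheaper: Q = 1,718.  Difference = $523.19

$523.19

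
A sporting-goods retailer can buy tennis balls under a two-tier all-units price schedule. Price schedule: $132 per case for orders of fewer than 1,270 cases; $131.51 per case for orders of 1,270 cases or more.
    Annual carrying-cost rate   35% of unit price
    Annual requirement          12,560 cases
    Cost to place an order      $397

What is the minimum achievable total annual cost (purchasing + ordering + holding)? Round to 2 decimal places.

$1,679,384.76

H₁ = 35%×$132 = $46.2000;  H₂ = 35%×$131.51 = $46.0285
EOQ₁ = √(2×12,560×397/46.2000) = 464.61  (< 1,270, feasible at tier 1)
EOQ₂ = √(2×12,560×397/46.0285) = 465.47  (< 1,270 → use Q = 1,270 at tier-2 price)
TC(tier 1 (EOQ₁), Q≈464.6) = $1,679,384.76
TC(tier 2, Q≈1,270.0) = $1,684,919.93
Minimum at tier 1 (EOQ₁): $1,679,384.76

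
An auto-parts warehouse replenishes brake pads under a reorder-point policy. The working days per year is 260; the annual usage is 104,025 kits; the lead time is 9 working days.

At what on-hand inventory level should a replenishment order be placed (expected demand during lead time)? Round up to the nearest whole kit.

3,601 kits

Daily demand d = 104,025 / 260 = 400.096 kits/day
Demand during lead time = 400.096 × 9 = 3,600.87
Reorder point = 3,600.87 → round up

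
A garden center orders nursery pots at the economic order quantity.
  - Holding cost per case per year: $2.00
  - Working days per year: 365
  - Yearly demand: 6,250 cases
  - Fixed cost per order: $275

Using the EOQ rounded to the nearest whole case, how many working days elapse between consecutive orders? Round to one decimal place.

76.6 days

EOQ = √(2DS/H) = √(2 × 6,250 × 275 / 2)
    = √(1,718,750.00) ≈ 1,311.01 → Q = 1,311 cases
T = Q/D × 365 days = 1,311/6,250 × 365 = 76.562 days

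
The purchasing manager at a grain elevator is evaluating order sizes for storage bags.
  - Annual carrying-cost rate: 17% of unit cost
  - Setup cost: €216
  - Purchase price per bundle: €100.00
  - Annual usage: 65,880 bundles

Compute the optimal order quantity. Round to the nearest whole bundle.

1,294 bundles

Carrying cost H = €100 × 17% = €17.0000/bundle/yr
Q* = √(2·D·S / H) = √(2·65,880·216 / 17) = √1,674,127.1 ≈ 1,293.88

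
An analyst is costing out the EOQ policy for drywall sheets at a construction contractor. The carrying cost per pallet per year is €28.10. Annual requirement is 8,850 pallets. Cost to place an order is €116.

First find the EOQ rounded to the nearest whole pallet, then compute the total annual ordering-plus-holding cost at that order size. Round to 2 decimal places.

Optimal lot size Q* = (2 × 8,850 × €116 / €28.1)^½ ≈ 270.31 → Q = 270 pallets
Ordering: D/Q × S = 8,850/270 × €116 = €3,802.22
Holding:  Q/2 × H = 270/2 × €28.1 = €3,793.50
Total = €3,802.22 + €3,793.50 = €7,595.72

€7,595.72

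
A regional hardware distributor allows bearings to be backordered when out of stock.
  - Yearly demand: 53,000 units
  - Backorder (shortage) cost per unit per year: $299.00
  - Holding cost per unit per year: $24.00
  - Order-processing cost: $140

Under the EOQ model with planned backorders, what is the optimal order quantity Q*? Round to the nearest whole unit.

Basic EOQ = √(2·53,000·140/24) = 786.342
Backorder adjustment √((H+b)/b) = √((24+299)/299) = 1.0394
Q* = 786.342 × 1.0394 ≈ 817.29

817 units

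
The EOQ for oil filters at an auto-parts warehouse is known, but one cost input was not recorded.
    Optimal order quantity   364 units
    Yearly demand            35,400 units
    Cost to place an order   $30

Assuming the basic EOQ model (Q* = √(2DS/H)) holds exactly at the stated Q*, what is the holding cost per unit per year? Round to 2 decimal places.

From Q* = √(2DS/H) ⇒ Q*² = 2DS/H.
H = 2DS / Q² = 2 × 35,400 × 30 / 364² = 16.0307

$16.03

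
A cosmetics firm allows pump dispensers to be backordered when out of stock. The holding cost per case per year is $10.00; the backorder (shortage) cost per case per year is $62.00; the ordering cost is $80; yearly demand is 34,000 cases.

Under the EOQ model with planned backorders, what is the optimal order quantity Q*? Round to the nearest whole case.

Q* = √(2DS/H) · √((H + b)/b)
   = √(2 × 34,000 × 80 / 10) · √((10 + 62) / 62)
   = 737.564 × 1.0776 ≈ 794.82

795 cases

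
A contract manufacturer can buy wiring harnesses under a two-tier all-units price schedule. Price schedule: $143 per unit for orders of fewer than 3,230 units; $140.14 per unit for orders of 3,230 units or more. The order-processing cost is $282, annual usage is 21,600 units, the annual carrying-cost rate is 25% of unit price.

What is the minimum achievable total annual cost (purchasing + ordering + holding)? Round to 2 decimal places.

H₁ = 25%×$143 = $35.7500;  H₂ = 25%×$140.14 = $35.0350
EOQ₁ = √(2×21,600×282/35.7500) = 583.75  (< 3,230, feasible at tier 1)
EOQ₂ = √(2×21,600×282/35.0350) = 589.68  (< 3,230 → use Q = 3,230 at tier-2 price)
TC(tier 1 (EOQ₁), Q≈583.8) = $3,109,669.14
TC(tier 2, Q≈3,230.0) = $3,085,491.35
Minimum at tier 2: $3,085,491.35

$3,085,491.35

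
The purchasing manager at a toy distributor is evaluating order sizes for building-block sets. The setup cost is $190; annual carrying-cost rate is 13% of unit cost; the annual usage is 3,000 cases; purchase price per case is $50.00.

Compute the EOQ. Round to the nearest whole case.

419 cases

H = i·C = 0.13 × $50 = $6.5000 per case-year
2DS/H = 2·3,000·190/6.5 = 175,384.62
EOQ = √175,384.62 ≈ 418.79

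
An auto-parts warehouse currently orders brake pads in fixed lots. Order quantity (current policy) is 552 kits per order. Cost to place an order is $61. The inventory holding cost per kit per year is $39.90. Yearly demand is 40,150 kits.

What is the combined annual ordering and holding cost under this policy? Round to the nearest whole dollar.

Annual ordering cost = (D/Q)·S = (40,150/552) × 61 = $4,436.87
Annual holding cost  = (Q/2)·H = (552/2) × 39.9 = $11,012.40
Total = $4,436.87 + $11,012.40 = $15,449.27

$15,449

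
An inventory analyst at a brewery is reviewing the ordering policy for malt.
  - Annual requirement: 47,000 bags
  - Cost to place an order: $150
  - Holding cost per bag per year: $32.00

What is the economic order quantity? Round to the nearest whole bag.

664 bags

EOQ = √(2DS/H) = √(2 × 47,000 × 150 / 32)
    = √(440,625.00) ≈ 663.80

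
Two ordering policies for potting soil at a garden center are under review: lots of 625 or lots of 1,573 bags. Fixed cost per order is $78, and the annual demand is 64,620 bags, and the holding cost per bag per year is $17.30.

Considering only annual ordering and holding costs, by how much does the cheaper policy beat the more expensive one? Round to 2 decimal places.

TC(Q) = (D/Q)S + (Q/2)H
TC(625) = (64,620/625)×78 + (625/2)×17.3 = $13,470.83
TC(1,573) = (64,620/1,573)×78 + (1,573/2)×17.3 = $16,810.75
|ΔTC| = |$13,470.83 − $16,810.75| = $3,339.92

$3,339.92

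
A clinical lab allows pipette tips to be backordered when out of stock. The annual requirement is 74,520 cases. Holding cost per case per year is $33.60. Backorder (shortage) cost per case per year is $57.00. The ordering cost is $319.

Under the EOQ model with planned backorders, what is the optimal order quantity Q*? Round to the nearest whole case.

Basic EOQ = √(2·74,520·319/33.6) = 1,189.535
Backorder adjustment √((H+b)/b) = √((33.6+57)/57) = 1.2607
Q* = 1,189.535 × 1.2607 ≈ 1,499.70

1,500 cases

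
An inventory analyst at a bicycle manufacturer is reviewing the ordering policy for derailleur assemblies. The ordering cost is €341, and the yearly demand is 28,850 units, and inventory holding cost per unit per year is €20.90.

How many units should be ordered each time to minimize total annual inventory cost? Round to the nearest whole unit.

970 units

EOQ = √(2DS/H) = √(2 × 28,850 × 341 / 20.9)
    = √(941,421.05) ≈ 970.27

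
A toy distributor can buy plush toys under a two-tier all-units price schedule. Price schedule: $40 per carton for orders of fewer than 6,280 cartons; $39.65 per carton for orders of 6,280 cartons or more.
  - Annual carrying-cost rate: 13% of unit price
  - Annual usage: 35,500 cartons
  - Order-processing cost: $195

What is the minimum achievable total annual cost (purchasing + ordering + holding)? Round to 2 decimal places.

$1,424,862.44

H₁ = 13%×$40 = $5.2000;  H₂ = 13%×$39.65 = $5.1545
EOQ₁ = √(2×35,500×195/5.2000) = 1,631.72  (< 6,280, feasible at tier 1)
EOQ₂ = √(2×35,500×195/5.1545) = 1,638.90  (< 6,280 → use Q = 6,280 at tier-2 price)
TC(tier 1 (EOQ₁), Q≈1,631.7) = $1,428,484.93
TC(tier 2, Q≈6,280.0) = $1,424,862.44
Minimum at tier 2: $1,424,862.44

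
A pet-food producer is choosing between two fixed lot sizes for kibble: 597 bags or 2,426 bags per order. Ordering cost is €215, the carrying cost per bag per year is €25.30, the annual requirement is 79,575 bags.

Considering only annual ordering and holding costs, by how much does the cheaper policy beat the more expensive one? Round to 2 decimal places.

€1,531.38

TC(Q) = (D/Q)S + (Q/2)H
TC(597) = (79,575/597)×215 + (597/2)×25.3 = €36,209.71
TC(2,426) = (79,575/2,426)×215 + (2,426/2)×25.3 = €37,741.09
Cheaper: Q = 597.  Difference = €1,531.38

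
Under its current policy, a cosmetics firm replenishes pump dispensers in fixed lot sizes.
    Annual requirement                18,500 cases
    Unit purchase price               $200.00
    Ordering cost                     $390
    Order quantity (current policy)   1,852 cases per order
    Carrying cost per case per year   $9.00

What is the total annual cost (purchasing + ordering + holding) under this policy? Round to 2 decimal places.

Orders/yr = 18,500/1,852 = 9.989; ordering cost = 9.989 × $390 = $3,895.79
Average inventory = 1,852/2 = 926; holding cost = 926 × $9 = $8,334.00
Purchase cost = D·C = 18,500 × 200 = $3,700,000.00
Total = $3,895.79 + $8,334.00 + $3,700,000.00 = $3,712,229.79

$3,712,229.79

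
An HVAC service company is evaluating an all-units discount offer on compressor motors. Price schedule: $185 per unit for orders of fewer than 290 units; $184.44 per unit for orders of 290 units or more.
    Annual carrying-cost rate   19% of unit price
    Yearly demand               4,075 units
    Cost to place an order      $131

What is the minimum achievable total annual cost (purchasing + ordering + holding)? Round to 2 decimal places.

H₁ = 19%×$185 = $35.1500;  H₂ = 19%×$184.44 = $35.0436
EOQ₁ = √(2×4,075×131/35.1500) = 174.28  (< 290, feasible at tier 1)
EOQ₂ = √(2×4,075×131/35.0436) = 174.55  (< 290 → use Q = 290 at tier-2 price)
TC(tier 1 (EOQ₁), Q≈174.3) = $760,001.00
TC(tier 2, Q≈290.0) = $758,515.10
Minimum at tier 2: $758,515.10

$758,515.10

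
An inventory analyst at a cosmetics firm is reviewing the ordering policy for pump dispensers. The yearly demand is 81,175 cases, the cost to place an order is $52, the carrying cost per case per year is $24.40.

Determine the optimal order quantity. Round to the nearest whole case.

588 cases

2DS/H = 2·81,175·52/24.4 = 345,991.80
EOQ = √345,991.80 ≈ 588.21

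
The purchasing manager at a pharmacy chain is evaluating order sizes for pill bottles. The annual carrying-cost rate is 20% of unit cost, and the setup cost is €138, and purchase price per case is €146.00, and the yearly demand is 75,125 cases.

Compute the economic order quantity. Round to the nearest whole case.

Holding cost per case per year: H = 20% × €146 = €29.2000
Q* = √(2·D·S / H) = √(2·75,125·138 / 29.2) = √710,085.6 ≈ 842.67

843 cases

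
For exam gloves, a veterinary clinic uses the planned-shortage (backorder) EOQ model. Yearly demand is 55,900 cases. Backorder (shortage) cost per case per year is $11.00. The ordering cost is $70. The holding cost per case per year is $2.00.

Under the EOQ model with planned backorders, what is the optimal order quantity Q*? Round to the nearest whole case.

Q* = √(2DS/H) · √((H + b)/b)
   = √(2 × 55,900 × 70 / 2) · √((2 + 11) / 11)
   = 1,978.130 × 1.0871 ≈ 2,150.45

2,150 cases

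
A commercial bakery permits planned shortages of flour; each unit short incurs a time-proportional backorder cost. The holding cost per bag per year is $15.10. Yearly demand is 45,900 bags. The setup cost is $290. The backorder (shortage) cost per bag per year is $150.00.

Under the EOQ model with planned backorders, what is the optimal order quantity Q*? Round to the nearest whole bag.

1,393 bags

Basic EOQ = √(2·45,900·290/15.1) = 1,327.798
Backorder adjustment √((H+b)/b) = √((15.1+150)/150) = 1.0491
Q* = 1,327.798 × 1.0491 ≈ 1,393.03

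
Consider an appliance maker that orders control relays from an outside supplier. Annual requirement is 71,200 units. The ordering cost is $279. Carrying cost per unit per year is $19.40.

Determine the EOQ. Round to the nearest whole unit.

1,431 units

2DS/H = 2·71,200·279/19.4 = 2,047,917.53
EOQ = √2,047,917.53 ≈ 1,431.05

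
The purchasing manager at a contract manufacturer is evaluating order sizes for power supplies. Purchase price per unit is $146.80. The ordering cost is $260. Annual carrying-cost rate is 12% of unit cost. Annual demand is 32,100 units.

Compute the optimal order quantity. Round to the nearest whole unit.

H = i·C = 0.12 × $146.8 = $17.6160 per unit-year
2DS/H = 2·32,100·260/17.616 = 947,547.68
EOQ = √947,547.68 ≈ 973.42

973 units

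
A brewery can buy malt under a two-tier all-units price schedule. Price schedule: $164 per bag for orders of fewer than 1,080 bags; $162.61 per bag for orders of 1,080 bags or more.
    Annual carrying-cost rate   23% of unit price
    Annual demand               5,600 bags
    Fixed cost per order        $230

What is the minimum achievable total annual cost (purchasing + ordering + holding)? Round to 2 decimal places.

$928,257.32

H₁ = 23%×$164 = $37.7200;  H₂ = 23%×$162.61 = $37.4003
EOQ₁ = √(2×5,600×230/37.7200) = 261.33  (< 1,080, feasible at tier 1)
EOQ₂ = √(2×5,600×230/37.4003) = 262.44  (< 1,080 → use Q = 1,080 at tier-2 price)
TC(tier 1 (EOQ₁), Q≈261.3) = $928,257.32
TC(tier 2, Q≈1,080.0) = $932,004.75
Minimum at tier 1 (EOQ₁): $928,257.32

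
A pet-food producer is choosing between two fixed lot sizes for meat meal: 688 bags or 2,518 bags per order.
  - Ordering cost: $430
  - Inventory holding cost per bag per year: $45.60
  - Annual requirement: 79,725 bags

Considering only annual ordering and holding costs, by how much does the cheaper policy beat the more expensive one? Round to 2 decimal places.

TC(Q) = (D/Q)S + (Q/2)H
TC(688) = (79,725/688)×430 + (688/2)×45.6 = $65,514.53
TC(2,518) = (79,725/2,518)×430 + (2,518/2)×45.6 = $71,025.07
Cheaper: Q = 688.  Difference = $5,510.55

$5,510.55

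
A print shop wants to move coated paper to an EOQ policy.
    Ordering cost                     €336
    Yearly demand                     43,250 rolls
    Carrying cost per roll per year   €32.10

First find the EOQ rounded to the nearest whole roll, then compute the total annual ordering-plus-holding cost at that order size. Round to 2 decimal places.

Q* = √(2·D·S / H) = √(2·43,250·336 / 32.1) = √905,420.6 ≈ 951.54 → Q = 952 rolls
Ordering: D/Q × S = 43,250/952 × €336 = €15,264.71
Holding:  Q/2 × H = 952/2 × €32.1 = €15,279.60
Total = €15,264.71 + €15,279.60 = €30,544.31

€30,544.31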